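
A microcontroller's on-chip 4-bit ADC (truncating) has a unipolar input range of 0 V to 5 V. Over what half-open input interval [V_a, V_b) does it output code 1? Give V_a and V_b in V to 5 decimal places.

[0.31250 V, 0.62500 V)

LSB = 5/2^4 = 312.500 mV.
V_a = V_low + 1·LSB = 0.3125 V; V_b = V_low + 2·LSB = 0.625 V.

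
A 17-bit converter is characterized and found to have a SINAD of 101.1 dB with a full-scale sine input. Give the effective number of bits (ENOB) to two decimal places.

ENOB = (SINAD − 1.76) / 6.02 = (101.1 − 1.76)/6.02 = 16.502.

16.50 bits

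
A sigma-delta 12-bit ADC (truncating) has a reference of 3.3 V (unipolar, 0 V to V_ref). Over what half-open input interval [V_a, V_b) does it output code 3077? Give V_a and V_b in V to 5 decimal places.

[2.47903 V, 2.47983 V)

LSB = 3.3/2^12 = 0.806 mV.
V_a = V_low + 3077·LSB = 2.47903 V; V_b = V_low + 3078·LSB = 2.47983 V.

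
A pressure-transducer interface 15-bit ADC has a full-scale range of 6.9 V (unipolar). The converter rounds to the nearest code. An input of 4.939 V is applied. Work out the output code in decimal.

code 23455

Full-scale span = 6.9 V; LSB = 6.9/2^15 = 210.57 µV.
(V_in − V_low)/LSB = (4.939 − 0) / 0.000210571 = 23455.239.
Round → code 23455.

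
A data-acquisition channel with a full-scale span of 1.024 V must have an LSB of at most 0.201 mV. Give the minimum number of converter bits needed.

Number of steps required ≥ 1.024 V / 0.201 mV = 5094.53.
Need 2^N ≥ 5094.53; 2^12 = 4096, 2^13 = 8192.
Minimum N = 13.

13 bits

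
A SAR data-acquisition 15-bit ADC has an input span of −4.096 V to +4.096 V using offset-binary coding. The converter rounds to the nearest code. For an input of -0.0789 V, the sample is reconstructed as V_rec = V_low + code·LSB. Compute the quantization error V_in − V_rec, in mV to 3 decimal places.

LSB = 8.192/2^15 = 250.00 µV.
(V_in − V_low)/LSB = (-0.0789 − (−4.096))/0.00025 = 16068.4000 → code 16068 (round).
Reconstructed: -0.079 V.
Error = -0.0789 − (−0.079) = 0.0001 V = 0.100 mV.

0.100 mV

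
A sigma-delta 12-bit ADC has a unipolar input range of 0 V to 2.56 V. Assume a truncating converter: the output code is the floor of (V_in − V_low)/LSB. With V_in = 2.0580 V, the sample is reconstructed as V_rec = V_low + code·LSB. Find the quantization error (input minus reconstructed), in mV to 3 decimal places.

0.500 mV

LSB = 2.56/2^12 = 0.625 mV.
(V_in − V_low)/LSB = (2.0580 − 0)/0.000625 = 3292.8000 → code 3292 (floor).
Code 3292 maps back to 0 + 3292×0.000625 V = 2.0575 V.
Difference: 0.0005 V → 0.500 mV.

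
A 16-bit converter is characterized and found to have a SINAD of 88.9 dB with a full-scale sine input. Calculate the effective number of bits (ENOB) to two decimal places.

ENOB = (SINAD − 1.76) / 6.02 = (88.9 − 1.76)/6.02 = 14.475.

14.48 bits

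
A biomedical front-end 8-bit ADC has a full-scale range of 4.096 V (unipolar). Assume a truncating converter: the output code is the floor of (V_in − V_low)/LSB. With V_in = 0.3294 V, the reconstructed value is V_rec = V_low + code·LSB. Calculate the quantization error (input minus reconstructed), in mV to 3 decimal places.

LSB = 4.096/2^8 = 16.000 mV.
(V_in − V_low)/LSB = (0.3294 − 0)/0.016 = 20.5875 → code 20 (floor).
Code 20 maps back to 0 + 20×0.016 V = 0.32 V.
V_in − V_rec = 0.0094 V = 9.400 mV.

9.400 mV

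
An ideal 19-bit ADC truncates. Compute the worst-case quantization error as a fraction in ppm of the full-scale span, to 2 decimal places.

1.91 ppm

Truncating → worst-case error = 1 LSB = V_FS/2^19, so 1e+06/524288 = 1.90735 ppm of full scale.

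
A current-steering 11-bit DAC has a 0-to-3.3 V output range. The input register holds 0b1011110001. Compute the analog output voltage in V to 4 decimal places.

LSB = 3.3 V / 2^11 = 1.611 mV.
Code 0b1011110001 = 753 decimal.
V_out = 0 + 753 × 0.00161133 V = 1.21333 V.

1.2133 V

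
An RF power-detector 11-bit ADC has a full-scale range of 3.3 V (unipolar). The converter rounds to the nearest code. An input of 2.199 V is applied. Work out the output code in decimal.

LSB = 3.3 V / 2048 = 1.611 mV.
(V_in − V_low)/LSB = (2.199 − 0) / 0.00161133 = 1364.713.
round(1364.713) = 1365.

code 1365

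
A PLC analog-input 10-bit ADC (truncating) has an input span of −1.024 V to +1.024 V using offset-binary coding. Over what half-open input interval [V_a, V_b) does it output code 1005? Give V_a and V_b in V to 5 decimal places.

LSB = 2.048/2^10 = 2.000 mV.
V_a = V_low + 1005·LSB = 0.986 V; V_b = V_low + 1006·LSB = 0.988 V.

[0.98600 V, 0.98800 V)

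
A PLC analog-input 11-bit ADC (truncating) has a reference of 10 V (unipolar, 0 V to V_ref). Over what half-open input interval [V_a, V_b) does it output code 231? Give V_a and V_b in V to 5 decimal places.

LSB = 10/2^11 = 4.883 mV.
V_a = V_low + 231·LSB = 1.12793 V; V_b = V_low + 232·LSB = 1.13281 V.

[1.12793 V, 1.13281 V)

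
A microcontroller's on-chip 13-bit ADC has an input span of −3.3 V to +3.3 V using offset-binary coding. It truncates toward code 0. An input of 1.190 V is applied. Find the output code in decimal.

LSB = 6.6 V / 8192 = 0.806 mV.
(V_in − V_low)/LSB = (1.190 − (−3.3)) / 0.000805664 = 5573.042.
Floor → code 5573.

code 5573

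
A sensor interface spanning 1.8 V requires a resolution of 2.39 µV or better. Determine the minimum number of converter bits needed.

20 bits

Number of steps required ≥ 1.8 V / 2.39 µV = 753138.08.
Need 2^N ≥ 753138.08; 2^19 = 524288, 2^20 = 1048576.
Minimum N = 20.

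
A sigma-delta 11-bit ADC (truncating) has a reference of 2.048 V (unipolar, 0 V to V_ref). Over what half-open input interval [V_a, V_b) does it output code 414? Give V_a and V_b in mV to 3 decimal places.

[414.000 mV, 415.000 mV)

LSB = 2.048/2^11 = 1.000 mV.
V_a = V_low + 414·LSB = 0.414 V; V_b = V_low + 415·LSB = 0.415 V.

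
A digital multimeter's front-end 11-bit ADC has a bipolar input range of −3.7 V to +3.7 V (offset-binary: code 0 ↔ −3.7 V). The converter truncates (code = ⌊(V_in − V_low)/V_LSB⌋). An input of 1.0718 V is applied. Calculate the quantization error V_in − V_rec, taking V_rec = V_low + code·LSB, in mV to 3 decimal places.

2.269 mV

One LSB is 7.4 V / 2048 = 3.613 mV.
(V_in − V_low)/LSB = (1.0718 − (−3.7))/0.00361328 = 1320.6279 → code 1320 (floor).
Code 1320 maps back to (−3.7) + 1320×0.00361328 V = 1.0695313 V.
Error = 1.0718 − 1.0695313 = 0.00226875 V = 2.269 mV.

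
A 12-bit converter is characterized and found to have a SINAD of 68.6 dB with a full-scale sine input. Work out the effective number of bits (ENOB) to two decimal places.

11.10 bits

ENOB = (SINAD − 1.76) / 6.02 = (68.6 − 1.76)/6.02 = 11.103.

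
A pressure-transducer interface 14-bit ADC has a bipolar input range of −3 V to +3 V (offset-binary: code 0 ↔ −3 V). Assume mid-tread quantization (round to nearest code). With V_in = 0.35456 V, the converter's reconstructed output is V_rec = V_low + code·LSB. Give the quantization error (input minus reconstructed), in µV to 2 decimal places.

67.81 µV

Step size: 6 V ÷ 2^14 = 366.21 µV.
(V_in − V_low)/LSB = (0.35456 − (−3))/0.000366211 = 9160.1852 → code 9160 (round).
Code 9160 maps back to (−3) + 9160×0.000366211 V = 0.35449219 V.
V_in − V_rec = 6.78125e-05 V = 67.81 µV.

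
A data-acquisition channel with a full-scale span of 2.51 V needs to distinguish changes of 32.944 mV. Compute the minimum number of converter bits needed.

Number of steps required ≥ 2.51 V / 32.944 mV = 76.19.
Need 2^N ≥ 76.19; 2^6 = 64, 2^7 = 128.
Minimum N = 7.

7 bits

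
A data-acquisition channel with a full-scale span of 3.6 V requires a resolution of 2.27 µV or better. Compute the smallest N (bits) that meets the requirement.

21 bits

Number of steps required ≥ 3.6 V / 2.27 µV = 1585903.08.
Need 2^N ≥ 1585903.08; 2^20 = 1048576, 2^21 = 2097152.
Minimum N = 21.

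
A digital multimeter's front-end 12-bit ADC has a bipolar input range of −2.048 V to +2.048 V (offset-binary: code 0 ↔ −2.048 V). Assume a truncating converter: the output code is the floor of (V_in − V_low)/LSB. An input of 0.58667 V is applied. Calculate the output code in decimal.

Full-scale span = 4.096 V; LSB = 4.096/2^12 = 1.000 mV.
(0.58667 − (−2.048)) / 0.001 = 2634.670 LSBs.
⌊·⌋(2634.670) = 2634.

code 2634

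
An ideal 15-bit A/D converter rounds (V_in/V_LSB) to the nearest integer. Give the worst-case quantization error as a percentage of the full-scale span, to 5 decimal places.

0.00153 %

Rounding → worst-case error = ½ LSB = V_FS/2^16, so 100/65536 = 0.00152588 % of full scale.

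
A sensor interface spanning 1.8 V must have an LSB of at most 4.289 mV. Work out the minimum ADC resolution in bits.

9 bits

Number of steps required ≥ 1.8 V / 4.289 mV = 419.68.
Need 2^N ≥ 419.68; 2^8 = 256, 2^9 = 512.
Minimum N = 9.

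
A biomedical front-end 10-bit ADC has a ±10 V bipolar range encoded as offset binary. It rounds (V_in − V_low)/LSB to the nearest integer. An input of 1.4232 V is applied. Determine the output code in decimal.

code 585

LSB = 20 V / 1024 = 19.531 mV.
Input sits at 584.868 steps above V_low.
So the output code is 585.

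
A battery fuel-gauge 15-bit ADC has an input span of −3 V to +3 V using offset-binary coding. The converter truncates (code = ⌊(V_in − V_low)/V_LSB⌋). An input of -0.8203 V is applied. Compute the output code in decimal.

LSB = 6 V / 32768 = 183.11 µV.
Input sits at 11904.068 steps above V_low.
Floor → code 11904.

code 11904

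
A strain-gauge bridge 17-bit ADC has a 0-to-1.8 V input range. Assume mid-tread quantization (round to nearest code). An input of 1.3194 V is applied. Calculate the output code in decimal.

With 131072 levels over 1.8 V, one step is 13.73 µV.
(V_in − V_low)/LSB = (1.3194 − 0) / 1.37329e-05 = 96075.776.
So the output code is 96076.

code 96076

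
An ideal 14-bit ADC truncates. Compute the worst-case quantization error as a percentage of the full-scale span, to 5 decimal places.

0.00610 %

Truncating → worst-case error = 1 LSB = V_FS/2^14, so 100/16384 = 0.00610352 % of full scale.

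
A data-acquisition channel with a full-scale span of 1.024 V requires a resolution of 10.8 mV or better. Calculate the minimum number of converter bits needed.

7 bits

Number of steps required ≥ 1.024 V / 10.8 mV = 94.81.
Need 2^N ≥ 94.81; 2^6 = 64, 2^7 = 128.
Minimum N = 7.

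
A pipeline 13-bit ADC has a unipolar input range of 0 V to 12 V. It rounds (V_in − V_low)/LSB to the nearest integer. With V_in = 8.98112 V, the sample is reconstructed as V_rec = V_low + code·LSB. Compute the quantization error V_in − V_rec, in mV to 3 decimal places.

0.163 mV

One LSB is 12 V / 8192 = 1.465 mV.
(V_in − V_low)/LSB = (8.98112 − 0)/0.00146484 = 6131.1113 → code 6131 (round).
V_rec = 0 + 6131·0.00146484 = 8.980957 V.
Error = 8.98112 − 8.980957 = 0.000162969 V = 0.163 mV.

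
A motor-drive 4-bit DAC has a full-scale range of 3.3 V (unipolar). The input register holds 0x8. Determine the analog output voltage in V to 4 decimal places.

LSB = 3.3 V / 2^4 = 206.250 mV.
Code 0x8 = 8 decimal.
V_out = 0 + 8 × 0.20625 V = 1.65 V.

1.6500 V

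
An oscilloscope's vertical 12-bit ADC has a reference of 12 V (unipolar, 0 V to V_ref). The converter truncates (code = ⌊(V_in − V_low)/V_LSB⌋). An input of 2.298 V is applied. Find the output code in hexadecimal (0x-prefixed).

With 4096 levels over 12 V, one step is 2.930 mV.
(2.298 − 0) / 0.00292969 = 784.384 LSBs.
Floor → code 784.
In hexadecimal (0x-prefixed): 0x310.

code 0x310 (decimal 784)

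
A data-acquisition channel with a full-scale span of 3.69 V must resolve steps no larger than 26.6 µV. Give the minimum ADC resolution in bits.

18 bits

Number of steps required ≥ 3.69 V / 26.6 µV = 138721.80.
Need 2^N ≥ 138721.80; 2^17 = 131072, 2^18 = 262144.
Minimum N = 18.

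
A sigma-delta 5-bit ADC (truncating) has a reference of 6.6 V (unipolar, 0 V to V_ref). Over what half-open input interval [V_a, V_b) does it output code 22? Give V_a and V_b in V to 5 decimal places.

LSB = 6.6/2^5 = 206.250 mV.
V_a = V_low + 22·LSB = 4.5375 V; V_b = V_low + 23·LSB = 4.74375 V.

[4.53750 V, 4.74375 V)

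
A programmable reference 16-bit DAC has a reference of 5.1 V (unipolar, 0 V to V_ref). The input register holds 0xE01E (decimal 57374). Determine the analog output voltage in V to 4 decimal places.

4.4648 V

LSB = 5.1 V / 2^16 = 77.82 µV.
Code 0xE01E = 57374 decimal.
V_out = 0 + 57374 × 7.78198e-05 V = 4.46483 V.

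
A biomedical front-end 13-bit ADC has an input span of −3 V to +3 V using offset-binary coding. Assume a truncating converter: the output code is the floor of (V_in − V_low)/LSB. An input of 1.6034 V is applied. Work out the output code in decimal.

Full-scale span = 6 V; LSB = 6/2^13 = 0.732 mV.
(V_in − V_low)/LSB = (1.6034 − (−3)) / 0.000732422 = 6285.175.
Floor → code 6285.

code 6285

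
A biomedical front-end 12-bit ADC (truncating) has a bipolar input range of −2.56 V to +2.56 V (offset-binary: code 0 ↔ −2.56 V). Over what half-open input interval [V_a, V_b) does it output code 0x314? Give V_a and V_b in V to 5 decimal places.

LSB = 5.12/2^12 = 1.250 mV.
Code 0x314 = 788 decimal.
V_a = V_low + 788·LSB = -1.575 V; V_b = V_low + 789·LSB = -1.57375 V.

[-1.57500 V, -1.57375 V)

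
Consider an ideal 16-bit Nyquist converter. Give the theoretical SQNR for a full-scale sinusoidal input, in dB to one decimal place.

98.1 dB

SNR ≈ 6.02·N + 1.76 dB = 6.02·16 + 1.76 = 98.08 dB.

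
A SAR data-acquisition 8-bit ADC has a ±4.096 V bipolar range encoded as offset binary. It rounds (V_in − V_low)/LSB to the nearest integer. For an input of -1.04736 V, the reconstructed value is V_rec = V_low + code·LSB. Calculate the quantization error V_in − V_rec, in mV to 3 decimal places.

8.640 mV

Step size: 8.192 V ÷ 2^8 = 32.000 mV.
Scaled input = 95.2700 LSBs, so code = 95.
Code 95 maps back to (−4.096) + 95×0.032 V = -1.056 V.
V_in − V_rec = 0.00864 V = 8.640 mV.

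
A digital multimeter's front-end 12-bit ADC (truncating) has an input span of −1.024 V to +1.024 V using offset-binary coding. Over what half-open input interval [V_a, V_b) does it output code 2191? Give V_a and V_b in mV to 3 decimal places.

LSB = 2.048/2^12 = 0.500 mV.
V_a = V_low + 2191·LSB = 0.0715 V; V_b = V_low + 2192·LSB = 0.072 V.

[71.500 mV, 72.000 mV)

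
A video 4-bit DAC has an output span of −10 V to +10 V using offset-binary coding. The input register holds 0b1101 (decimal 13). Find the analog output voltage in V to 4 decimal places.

LSB = 20 V / 2^4 = 1.2500 V.
Code 0b1101 = 13 decimal.
V_out = (−10) + 13 × 1.25 V = 6.25 V.

6.2500 V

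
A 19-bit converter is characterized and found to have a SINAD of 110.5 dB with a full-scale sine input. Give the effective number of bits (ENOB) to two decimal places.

18.06 bits

ENOB = (SINAD − 1.76) / 6.02 = (110.5 − 1.76)/6.02 = 18.063.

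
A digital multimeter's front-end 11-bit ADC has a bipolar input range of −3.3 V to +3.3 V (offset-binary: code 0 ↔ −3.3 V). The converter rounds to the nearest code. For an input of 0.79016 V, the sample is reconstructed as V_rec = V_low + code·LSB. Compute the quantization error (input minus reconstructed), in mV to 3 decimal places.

0.609 mV

LSB = 6.6/2^11 = 3.223 mV.
(V_in − V_low)/LSB = (0.79016 − (−3.3))/0.00322266 = 1269.1890 → code 1269 (round).
Code 1269 maps back to (−3.3) + 1269×0.00322266 V = 0.78955078 V.
V_in − V_rec = 0.000609219 V = 0.609 mV.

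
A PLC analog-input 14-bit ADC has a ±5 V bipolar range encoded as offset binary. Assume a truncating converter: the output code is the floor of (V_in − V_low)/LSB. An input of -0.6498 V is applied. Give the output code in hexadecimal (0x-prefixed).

code 0x1BD7 (decimal 7127)

Full-scale span = 10 V; LSB = 10/2^14 = 0.610 mV.
(-0.6498 − (−5)) / 0.000610352 = 7127.368 LSBs.
Floor → code 7127.
In hexadecimal (0x-prefixed): 0x1BD7.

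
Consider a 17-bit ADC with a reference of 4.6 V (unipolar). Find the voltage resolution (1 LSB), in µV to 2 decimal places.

35.10 µV

Full-scale span = 4.6 V.
LSB = 4.6 / 2^17 = 4.6 / 131072 = 3.50952e-05 V = 35.10 µV.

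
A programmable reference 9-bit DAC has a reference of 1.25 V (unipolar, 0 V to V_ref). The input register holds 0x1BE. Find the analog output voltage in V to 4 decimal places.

1.0889 V

LSB = 1.25 V / 2^9 = 2.441 mV.
Code 0x1BE = 446 decimal.
V_out = 0 + 446 × 0.00244141 V = 1.08887 V.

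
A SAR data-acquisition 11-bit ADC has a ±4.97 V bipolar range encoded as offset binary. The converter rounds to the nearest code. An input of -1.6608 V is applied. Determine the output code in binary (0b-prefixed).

Full-scale span = 9.94 V; LSB = 9.94/2^11 = 4.854 mV.
(V_in − V_low)/LSB = (-1.6608 − (−4.97)) / 0.00485352 = 681.815.
Round → code 682.
In binary (0b-prefixed): 0b1010101010.

code 0b1010101010 (decimal 682)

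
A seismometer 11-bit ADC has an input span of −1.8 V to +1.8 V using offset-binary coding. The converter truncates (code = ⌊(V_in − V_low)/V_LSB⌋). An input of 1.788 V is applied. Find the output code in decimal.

Full-scale span = 3.6 V; LSB = 3.6/2^11 = 1.758 mV.
(1.788 − (−1.8)) / 0.00175781 = 2041.173 LSBs.
Floor → code 2041.

code 2041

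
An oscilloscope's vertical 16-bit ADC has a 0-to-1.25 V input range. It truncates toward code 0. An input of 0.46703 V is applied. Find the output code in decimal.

Full-scale span = 1.25 V; LSB = 1.25/2^16 = 19.07 µV.
Input sits at 24485.822 steps above V_low.
Floor → code 24485.

code 24485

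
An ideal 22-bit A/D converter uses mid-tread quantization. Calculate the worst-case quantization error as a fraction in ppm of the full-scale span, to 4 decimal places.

0.1192 ppm

Rounding → worst-case error = ½ LSB = V_FS/2^23, so 1e+06/8388608 = 0.119209 ppm of full scale.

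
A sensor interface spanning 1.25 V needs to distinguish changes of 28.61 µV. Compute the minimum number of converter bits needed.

16 bits

Number of steps required ≥ 1.25 V / 28.61 µV = 43691.02.
Need 2^N ≥ 43691.02; 2^15 = 32768, 2^16 = 65536.
Minimum N = 16.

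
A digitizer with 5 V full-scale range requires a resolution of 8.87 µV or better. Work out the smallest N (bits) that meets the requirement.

Number of steps required ≥ 5 V / 8.87 µV = 563697.86.
Need 2^N ≥ 563697.86; 2^19 = 524288, 2^20 = 1048576.
Minimum N = 20.

20 bits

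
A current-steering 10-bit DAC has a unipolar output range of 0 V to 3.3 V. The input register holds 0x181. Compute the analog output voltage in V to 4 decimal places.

LSB = 3.3 V / 2^10 = 3.223 mV.
Code 0x181 = 385 decimal.
V_out = 0 + 385 × 0.00322266 V = 1.24072 V.

1.2407 V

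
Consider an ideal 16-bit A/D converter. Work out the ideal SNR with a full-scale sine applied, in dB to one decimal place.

SNR ≈ 6.02·N + 1.76 dB = 6.02·16 + 1.76 = 98.08 dB.

98.1 dB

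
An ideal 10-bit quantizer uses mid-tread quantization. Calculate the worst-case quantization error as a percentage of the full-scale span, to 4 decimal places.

0.0488 %

Rounding → worst-case error = ½ LSB = V_FS/2^11, so 100/2048 = 0.0488281 % of full scale.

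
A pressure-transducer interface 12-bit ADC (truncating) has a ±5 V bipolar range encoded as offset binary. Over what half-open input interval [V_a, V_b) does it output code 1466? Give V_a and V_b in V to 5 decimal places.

LSB = 10/2^12 = 2.441 mV.
V_a = V_low + 1466·LSB = -1.4209 V; V_b = V_low + 1467·LSB = -1.41846 V.

[-1.42090 V, -1.41846 V)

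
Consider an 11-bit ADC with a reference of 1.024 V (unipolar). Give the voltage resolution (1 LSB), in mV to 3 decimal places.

0.500 mV

Full-scale span = 1.024 V.
LSB = 1.024 / 2^11 = 1.024 / 2048 = 0.0005 V = 0.500 mV.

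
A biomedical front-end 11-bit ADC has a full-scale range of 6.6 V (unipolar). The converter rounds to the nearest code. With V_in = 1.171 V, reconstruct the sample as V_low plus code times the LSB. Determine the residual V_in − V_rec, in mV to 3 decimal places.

1.176 mV

LSB = 6.6/2^11 = 3.223 mV.
(V_in − V_low)/LSB = (1.171 − 0)/0.00322266 = 363.3648 → code 363 (round).
V_rec = 0 + 363·0.00322266 = 1.1698242 V.
Error = 1.171 − 1.1698242 = 0.00117578 V = 1.176 mV.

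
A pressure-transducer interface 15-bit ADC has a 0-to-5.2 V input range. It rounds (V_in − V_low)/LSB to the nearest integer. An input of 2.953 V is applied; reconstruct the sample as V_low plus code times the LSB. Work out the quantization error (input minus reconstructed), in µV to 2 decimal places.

LSB = 5.2/2^15 = 158.69 µV.
(V_in − V_low)/LSB = (2.953 − 0)/0.000158691 = 18608.4431 → code 18608 (round).
Code 18608 maps back to 0 + 18608×0.000158691 V = 2.9529297 V.
Difference: 7.03125e-05 V → 70.31 µV.

70.31 µV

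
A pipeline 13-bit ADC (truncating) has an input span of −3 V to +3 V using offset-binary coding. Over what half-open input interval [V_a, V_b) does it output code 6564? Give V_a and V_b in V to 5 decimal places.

LSB = 6/2^13 = 0.732 mV.
V_a = V_low + 6564·LSB = 1.80762 V; V_b = V_low + 6565·LSB = 1.80835 V.

[1.80762 V, 1.80835 V)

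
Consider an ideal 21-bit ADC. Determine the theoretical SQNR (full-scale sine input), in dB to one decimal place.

128.2 dB

SNR ≈ 6.02·N + 1.76 dB = 6.02·21 + 1.76 = 128.18 dB.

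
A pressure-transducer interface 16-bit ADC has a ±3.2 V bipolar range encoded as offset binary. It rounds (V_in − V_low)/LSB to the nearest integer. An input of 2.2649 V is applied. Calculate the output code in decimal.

code 55961

Full-scale span = 6.4 V; LSB = 6.4/2^16 = 97.66 µV.
Input sits at 55960.576 steps above V_low.
So the output code is 55961.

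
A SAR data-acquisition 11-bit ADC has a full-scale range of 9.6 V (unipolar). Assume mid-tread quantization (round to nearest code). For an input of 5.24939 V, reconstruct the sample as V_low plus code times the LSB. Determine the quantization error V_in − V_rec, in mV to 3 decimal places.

One LSB is 9.6 V / 2048 = 4.688 mV.
(5.24939 − 0)/0.0046875 = 1119.8699; round gives code 1120.
Code 1120 maps back to 0 + 1120×0.0046875 V = 5.25 V.
Error = 5.24939 − 5.25 = -0.00061 V = -0.610 mV.

-0.610 mV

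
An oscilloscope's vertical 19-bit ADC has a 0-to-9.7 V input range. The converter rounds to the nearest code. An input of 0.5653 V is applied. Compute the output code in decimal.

code 30555

Full-scale span = 9.7 V; LSB = 9.7/2^19 = 18.50 µV.
(0.5653 − 0) / 1.85013e-05 = 30554.640 LSBs.
round(30554.640) = 30555.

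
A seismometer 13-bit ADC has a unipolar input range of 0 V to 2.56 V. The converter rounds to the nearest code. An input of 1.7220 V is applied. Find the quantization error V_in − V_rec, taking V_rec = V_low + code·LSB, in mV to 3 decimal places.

One LSB is 2.56 V / 8192 = 312.50 µV.
(1.7220 − 0)/0.0003125 = 5510.4000; round gives code 5510.
Reconstructed: 1.721875 V.
Difference: 0.000125 V → 0.125 mV.

0.125 mV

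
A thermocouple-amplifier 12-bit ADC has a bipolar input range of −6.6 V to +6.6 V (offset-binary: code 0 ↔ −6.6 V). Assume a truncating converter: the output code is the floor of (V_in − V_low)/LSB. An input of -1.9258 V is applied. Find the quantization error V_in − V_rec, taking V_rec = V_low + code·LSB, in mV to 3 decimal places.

1.348 mV

Step size: 13.2 V ÷ 2^12 = 3.223 mV.
(V_in − V_low)/LSB = (-1.9258 − (−6.6))/0.00322266 = 1450.4184 → code 1450 (floor).
Reconstructed: -1.9271484 V.
Difference: 0.00134844 V → 1.348 mV.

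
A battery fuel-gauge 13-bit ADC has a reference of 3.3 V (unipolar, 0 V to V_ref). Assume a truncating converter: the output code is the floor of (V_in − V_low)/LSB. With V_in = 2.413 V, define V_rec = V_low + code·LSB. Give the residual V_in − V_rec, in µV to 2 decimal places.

LSB = 3.3/2^13 = 402.83 µV.
(V_in − V_low)/LSB = (2.413 − 0)/0.000402832 = 5990.0897 → code 5990 (floor).
V_rec = 0 + 5990·0.000402832 = 2.4129639 V.
Difference: 3.61328e-05 V → 36.13 µV.

36.13 µV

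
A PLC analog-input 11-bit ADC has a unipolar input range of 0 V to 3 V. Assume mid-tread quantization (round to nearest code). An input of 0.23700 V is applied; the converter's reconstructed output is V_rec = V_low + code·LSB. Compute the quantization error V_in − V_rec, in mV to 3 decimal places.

Step size: 3 V ÷ 2^11 = 1.465 mV.
(V_in − V_low)/LSB = (0.23700 − 0)/0.00146484 = 161.7920 → code 162 (round).
V_rec = 0 + 162·0.00146484 = 0.23730469 V.
V_in − V_rec = -0.000304687 V = -0.305 mV.

-0.305 mV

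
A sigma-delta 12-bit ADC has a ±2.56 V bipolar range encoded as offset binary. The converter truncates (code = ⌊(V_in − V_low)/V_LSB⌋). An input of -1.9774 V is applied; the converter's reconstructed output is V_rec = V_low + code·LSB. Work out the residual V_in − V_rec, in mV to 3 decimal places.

0.100 mV

LSB = 5.12/2^12 = 1.250 mV.
Scaled input = 466.0800 LSBs, so code = 466.
V_rec = (−2.56) + 466·0.00125 = -1.9775 V.
Error = -1.9774 − (−1.9775) = 0.0001 V = 0.100 mV.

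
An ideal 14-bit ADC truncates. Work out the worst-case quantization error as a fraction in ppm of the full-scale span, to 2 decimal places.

61.04 ppm

Truncating → worst-case error = 1 LSB = V_FS/2^14, so 1e+06/16384 = 61.0352 ppm of full scale.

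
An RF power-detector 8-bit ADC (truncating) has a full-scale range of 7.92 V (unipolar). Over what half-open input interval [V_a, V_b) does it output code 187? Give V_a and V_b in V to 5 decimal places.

[5.78531 V, 5.81625 V)

LSB = 7.92/2^8 = 30.938 mV.
V_a = V_low + 187·LSB = 5.78531 V; V_b = V_low + 188·LSB = 5.81625 V.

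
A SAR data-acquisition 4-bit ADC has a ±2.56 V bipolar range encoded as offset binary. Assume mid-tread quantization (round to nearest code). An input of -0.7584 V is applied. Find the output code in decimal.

code 6

Full-scale span = 5.12 V; LSB = 5.12/2^4 = 320.000 mV.
(-0.7584 − (−2.56)) / 0.32 = 5.630 LSBs.
Round → code 6.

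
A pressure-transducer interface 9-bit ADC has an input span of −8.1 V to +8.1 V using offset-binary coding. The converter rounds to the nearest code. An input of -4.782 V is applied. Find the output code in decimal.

Full-scale span = 16.2 V; LSB = 16.2/2^9 = 31.641 mV.
(V_in − V_low)/LSB = (-4.782 − (−8.1)) / 0.0316406 = 104.865.
round(104.865) = 105.

code 105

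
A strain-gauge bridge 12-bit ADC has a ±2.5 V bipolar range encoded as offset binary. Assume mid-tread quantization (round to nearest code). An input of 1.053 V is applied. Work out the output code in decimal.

Full-scale span = 5 V; LSB = 5/2^12 = 1.221 mV.
Input sits at 2910.618 steps above V_low.
round(2910.618) = 2911.

code 2911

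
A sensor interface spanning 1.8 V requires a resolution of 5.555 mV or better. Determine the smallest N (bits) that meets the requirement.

9 bits

Number of steps required ≥ 1.8 V / 5.555 mV = 324.03.
Need 2^N ≥ 324.03; 2^8 = 256, 2^9 = 512.
Minimum N = 9.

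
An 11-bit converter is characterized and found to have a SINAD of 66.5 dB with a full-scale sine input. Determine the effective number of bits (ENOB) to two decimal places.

ENOB = (SINAD − 1.76) / 6.02 = (66.5 − 1.76)/6.02 = 10.754.

10.75 bits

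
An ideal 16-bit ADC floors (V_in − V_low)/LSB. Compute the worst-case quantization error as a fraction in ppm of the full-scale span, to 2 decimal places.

15.26 ppm

Truncating → worst-case error = 1 LSB = V_FS/2^16, so 1e+06/65536 = 15.2588 ppm of full scale.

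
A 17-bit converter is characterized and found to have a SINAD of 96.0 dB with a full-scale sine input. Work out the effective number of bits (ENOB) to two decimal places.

ENOB = (SINAD − 1.76) / 6.02 = (96.0 − 1.76)/6.02 = 15.654.

15.65 bits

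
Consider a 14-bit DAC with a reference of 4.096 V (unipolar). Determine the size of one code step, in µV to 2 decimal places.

Full-scale span = 4.096 V.
LSB = 4.096 / 2^14 = 4.096 / 16384 = 0.00025 V = 250.00 µV.

250.00 µV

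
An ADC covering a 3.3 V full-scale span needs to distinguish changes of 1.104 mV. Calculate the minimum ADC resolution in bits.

Number of steps required ≥ 3.3 V / 1.104 mV = 2989.13.
Need 2^N ≥ 2989.13; 2^11 = 2048, 2^12 = 4096.
Minimum N = 12.

12 bits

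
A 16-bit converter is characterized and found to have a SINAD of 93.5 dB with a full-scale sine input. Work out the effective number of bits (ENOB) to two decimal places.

15.24 bits

ENOB = (SINAD − 1.76) / 6.02 = (93.5 − 1.76)/6.02 = 15.239.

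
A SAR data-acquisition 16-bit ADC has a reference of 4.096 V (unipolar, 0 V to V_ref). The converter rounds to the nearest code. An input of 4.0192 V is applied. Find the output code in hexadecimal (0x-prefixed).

code 0xFB33 (decimal 64307)

Full-scale span = 4.096 V; LSB = 4.096/2^16 = 62.50 µV.
(V_in − V_low)/LSB = (4.0192 − 0) / 6.25e-05 = 64307.200.
So the output code is 64307.
In hexadecimal (0x-prefixed): 0xFB33.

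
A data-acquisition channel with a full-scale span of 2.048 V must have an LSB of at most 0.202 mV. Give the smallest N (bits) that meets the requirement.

14 bits

Number of steps required ≥ 2.048 V / 0.202 mV = 10138.61.
Need 2^N ≥ 10138.61; 2^13 = 8192, 2^14 = 16384.
Minimum N = 14.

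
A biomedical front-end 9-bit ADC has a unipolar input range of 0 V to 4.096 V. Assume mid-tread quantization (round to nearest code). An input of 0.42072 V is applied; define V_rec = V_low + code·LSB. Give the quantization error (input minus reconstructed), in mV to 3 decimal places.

Step size: 4.096 V ÷ 2^9 = 8.000 mV.
(V_in − V_low)/LSB = (0.42072 − 0)/0.008 = 52.5900 → code 53 (round).
Code 53 maps back to 0 + 53×0.008 V = 0.424 V.
V_in − V_rec = -0.00328 V = -3.280 mV.

-3.280 mV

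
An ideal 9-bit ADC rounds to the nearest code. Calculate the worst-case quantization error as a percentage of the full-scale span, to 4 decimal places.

Rounding → worst-case error = ½ LSB = V_FS/2^10, so 100/1024 = 0.0976562 % of full scale.

0.0977 %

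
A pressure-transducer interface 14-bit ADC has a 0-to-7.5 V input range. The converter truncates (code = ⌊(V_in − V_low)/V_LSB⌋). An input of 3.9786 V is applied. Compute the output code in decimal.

code 8691

LSB = 7.5 V / 16384 = 457.76 µV.
(3.9786 − 0) / 0.000457764 = 8691.384 LSBs.
⌊·⌋(8691.384) = 8691.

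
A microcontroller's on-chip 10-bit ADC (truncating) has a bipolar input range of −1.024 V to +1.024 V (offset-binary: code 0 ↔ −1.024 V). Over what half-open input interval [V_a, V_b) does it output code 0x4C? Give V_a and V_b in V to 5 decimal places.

[-0.87200 V, -0.87000 V)

LSB = 2.048/2^10 = 2.000 mV.
Code 0x4C = 76 decimal.
V_a = V_low + 76·LSB = -0.872 V; V_b = V_low + 77·LSB = -0.87 V.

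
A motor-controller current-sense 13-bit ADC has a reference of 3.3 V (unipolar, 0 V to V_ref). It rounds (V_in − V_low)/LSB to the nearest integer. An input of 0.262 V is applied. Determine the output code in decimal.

code 650

Full-scale span = 3.3 V; LSB = 3.3/2^13 = 402.83 µV.
(V_in − V_low)/LSB = (0.262 − 0) / 0.000402832 = 650.395.
So the output code is 650.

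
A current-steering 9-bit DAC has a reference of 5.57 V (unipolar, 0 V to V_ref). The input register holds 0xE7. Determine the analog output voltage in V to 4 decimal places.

LSB = 5.57 V / 2^9 = 10.879 mV.
Code 0xE7 = 231 decimal.
V_out = 0 + 231 × 0.0108789 V = 2.51303 V.

2.5130 V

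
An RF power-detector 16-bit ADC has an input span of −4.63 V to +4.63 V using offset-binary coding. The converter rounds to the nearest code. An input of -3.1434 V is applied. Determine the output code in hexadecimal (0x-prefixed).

code 0x2919 (decimal 10521)

LSB = 9.26 V / 65536 = 141.30 µV.
(V_in − V_low)/LSB = (-3.1434 − (−4.63)) / 0.000141296 = 10521.147.
Round → code 10521.
In hexadecimal (0x-prefixed): 0x2919.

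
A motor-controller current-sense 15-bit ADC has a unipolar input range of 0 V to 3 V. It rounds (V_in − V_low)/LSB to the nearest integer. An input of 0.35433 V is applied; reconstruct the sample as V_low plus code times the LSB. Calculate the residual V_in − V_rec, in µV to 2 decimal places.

Step size: 3 V ÷ 2^15 = 91.55 µV.
(0.35433 − 0)/9.15527e-05 = 3870.2285; round gives code 3870.
V_rec = 0 + 3870·9.15527e-05 = 0.35430908 V.
Difference: 2.0918e-05 V → 20.92 µV.

20.92 µV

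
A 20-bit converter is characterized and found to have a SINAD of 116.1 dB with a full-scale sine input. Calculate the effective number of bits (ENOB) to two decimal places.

18.99 bits

ENOB = (SINAD − 1.76) / 6.02 = (116.1 − 1.76)/6.02 = 18.993.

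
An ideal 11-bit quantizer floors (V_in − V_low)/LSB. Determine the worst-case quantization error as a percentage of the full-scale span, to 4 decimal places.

Truncating → worst-case error = 1 LSB = V_FS/2^11, so 100/2048 = 0.0488281 % of full scale.

0.0488 %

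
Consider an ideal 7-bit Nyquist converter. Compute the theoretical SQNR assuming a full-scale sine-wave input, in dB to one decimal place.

43.9 dB

SNR ≈ 6.02·N + 1.76 dB = 6.02·7 + 1.76 = 43.90 dB.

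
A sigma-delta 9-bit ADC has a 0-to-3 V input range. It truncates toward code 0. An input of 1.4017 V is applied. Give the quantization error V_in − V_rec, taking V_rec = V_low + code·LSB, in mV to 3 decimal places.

1.309 mV

Step size: 3 V ÷ 2^9 = 5.859 mV.
(V_in − V_low)/LSB = (1.4017 − 0)/0.00585938 = 239.2235 → code 239 (floor).
V_rec = 0 + 239·0.00585938 = 1.4003906 V.
V_in − V_rec = 0.00130937 V = 1.309 mV.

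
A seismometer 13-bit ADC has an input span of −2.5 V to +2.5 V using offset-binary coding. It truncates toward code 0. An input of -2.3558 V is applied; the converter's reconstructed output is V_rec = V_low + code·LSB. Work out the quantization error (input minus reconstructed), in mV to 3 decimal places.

One LSB is 5 V / 8192 = 0.610 mV.
Scaled input = 236.2573 LSBs, so code = 236.
Code 236 maps back to (−2.5) + 236×0.000610352 V = -2.355957 V.
Difference: 0.000157031 V → 0.157 mV.

0.157 mV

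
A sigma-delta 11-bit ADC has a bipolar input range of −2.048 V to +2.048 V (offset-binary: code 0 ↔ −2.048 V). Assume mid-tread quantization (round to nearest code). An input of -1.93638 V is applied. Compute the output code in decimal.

code 56

LSB = 4.096 V / 2048 = 2.000 mV.
(-1.93638 − (−2.048)) / 0.002 = 55.810 LSBs.
So the output code is 56.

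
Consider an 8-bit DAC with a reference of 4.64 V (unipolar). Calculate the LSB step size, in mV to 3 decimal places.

18.125 mV

Full-scale span = 4.64 V.
LSB = 4.64 / 2^8 = 4.64 / 256 = 0.018125 V = 18.125 mV.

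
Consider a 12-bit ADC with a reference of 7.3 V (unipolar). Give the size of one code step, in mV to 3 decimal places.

Full-scale span = 7.3 V.
LSB = 7.3 / 2^12 = 7.3 / 4096 = 0.00178223 V = 1.782 mV.

1.782 mV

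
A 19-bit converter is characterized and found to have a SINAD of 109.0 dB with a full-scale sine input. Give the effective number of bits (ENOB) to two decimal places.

17.81 bits

ENOB = (SINAD − 1.76) / 6.02 = (109.0 − 1.76)/6.02 = 17.814.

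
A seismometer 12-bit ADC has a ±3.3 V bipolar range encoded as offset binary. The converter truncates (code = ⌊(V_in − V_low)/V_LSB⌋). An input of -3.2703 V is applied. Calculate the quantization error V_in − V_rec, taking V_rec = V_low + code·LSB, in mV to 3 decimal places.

One LSB is 6.6 V / 4096 = 1.611 mV.
Scaled input = 18.4320 LSBs, so code = 18.
Code 18 maps back to (−3.3) + 18×0.00161133 V = -3.2709961 V.
Error = -3.2703 − (−3.2709961) = 0.000696094 V = 0.696 mV.

0.696 mV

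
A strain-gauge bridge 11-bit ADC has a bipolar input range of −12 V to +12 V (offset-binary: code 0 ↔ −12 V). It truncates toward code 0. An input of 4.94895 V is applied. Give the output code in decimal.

Full-scale span = 24 V; LSB = 24/2^11 = 11.719 mV.
Input sits at 1446.310 steps above V_low.
⌊·⌋(1446.310) = 1446.

code 1446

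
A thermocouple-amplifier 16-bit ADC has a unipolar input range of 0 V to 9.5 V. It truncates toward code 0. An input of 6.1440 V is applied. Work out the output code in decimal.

With 65536 levels over 9.5 V, one step is 144.96 µV.
Input sits at 42384.546 steps above V_low.
Floor → code 42384.

code 42384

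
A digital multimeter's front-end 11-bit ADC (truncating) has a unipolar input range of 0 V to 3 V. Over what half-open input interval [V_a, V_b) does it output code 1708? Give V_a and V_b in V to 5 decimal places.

[2.50195 V, 2.50342 V)

LSB = 3/2^11 = 1.465 mV.
V_a = V_low + 1708·LSB = 2.50195 V; V_b = V_low + 1709·LSB = 2.50342 V.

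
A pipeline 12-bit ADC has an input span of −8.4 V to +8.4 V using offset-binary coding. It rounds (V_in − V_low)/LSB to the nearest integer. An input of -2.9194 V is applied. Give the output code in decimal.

With 4096 levels over 16.8 V, one step is 4.102 mV.
(-2.9194 − (−8.4)) / 0.00410156 = 1336.222 LSBs.
So the output code is 1336.

code 1336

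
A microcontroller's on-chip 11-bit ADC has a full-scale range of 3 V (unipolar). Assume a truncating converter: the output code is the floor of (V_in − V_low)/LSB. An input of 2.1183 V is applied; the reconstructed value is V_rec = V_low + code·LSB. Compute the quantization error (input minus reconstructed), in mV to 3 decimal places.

0.136 mV

One LSB is 3 V / 2048 = 1.465 mV.
(V_in − V_low)/LSB = (2.1183 − 0)/0.00146484 = 1446.0928 → code 1446 (floor).
V_rec = 0 + 1446·0.00146484 = 2.1181641 V.
Difference: 0.000135937 V → 0.136 mV.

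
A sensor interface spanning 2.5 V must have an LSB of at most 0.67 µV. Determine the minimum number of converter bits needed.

Number of steps required ≥ 2.5 V / 0.67 µV = 3731343.28.
Need 2^N ≥ 3731343.28; 2^21 = 2097152, 2^22 = 4194304.
Minimum N = 22.

22 bits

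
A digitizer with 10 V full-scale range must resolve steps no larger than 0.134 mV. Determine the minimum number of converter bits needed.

17 bits

Number of steps required ≥ 10 V / 0.134 mV = 74626.87.
Need 2^N ≥ 74626.87; 2^16 = 65536, 2^17 = 131072.
Minimum N = 17.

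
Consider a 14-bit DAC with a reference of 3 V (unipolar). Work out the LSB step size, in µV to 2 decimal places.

183.11 µV

Full-scale span = 3 V.
LSB = 3 / 2^14 = 3 / 16384 = 0.000183105 V = 183.11 µV.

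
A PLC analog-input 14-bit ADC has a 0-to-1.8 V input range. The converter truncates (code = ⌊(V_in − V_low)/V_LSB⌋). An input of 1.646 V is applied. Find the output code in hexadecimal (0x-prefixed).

Full-scale span = 1.8 V; LSB = 1.8/2^14 = 109.86 µV.
Input sits at 14982.258 steps above V_low.
Floor → code 14982.
In hexadecimal (0x-prefixed): 0x3A86.

code 0x3A86 (decimal 14982)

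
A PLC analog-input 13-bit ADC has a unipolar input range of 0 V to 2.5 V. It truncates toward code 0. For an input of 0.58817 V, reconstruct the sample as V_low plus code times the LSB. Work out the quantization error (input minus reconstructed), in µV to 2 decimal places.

One LSB is 2.5 V / 8192 = 305.18 µV.
(V_in − V_low)/LSB = (0.58817 − 0)/0.000305176 = 1927.3155 → code 1927 (floor).
V_rec = 0 + 1927·0.000305176 = 0.58807373 V.
Difference: 9.62695e-05 V → 96.27 µV.

96.27 µV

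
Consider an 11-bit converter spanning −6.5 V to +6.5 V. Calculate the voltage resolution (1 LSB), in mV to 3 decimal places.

Full-scale span = 13 V.
LSB = 13 / 2^11 = 13 / 2048 = 0.00634766 V = 6.348 mV.

6.348 mV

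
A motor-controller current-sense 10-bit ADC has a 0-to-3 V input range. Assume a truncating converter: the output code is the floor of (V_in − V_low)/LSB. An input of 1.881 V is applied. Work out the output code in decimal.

LSB = 3 V / 1024 = 2.930 mV.
(1.881 − 0) / 0.00292969 = 642.048 LSBs.
Floor → code 642.

code 642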